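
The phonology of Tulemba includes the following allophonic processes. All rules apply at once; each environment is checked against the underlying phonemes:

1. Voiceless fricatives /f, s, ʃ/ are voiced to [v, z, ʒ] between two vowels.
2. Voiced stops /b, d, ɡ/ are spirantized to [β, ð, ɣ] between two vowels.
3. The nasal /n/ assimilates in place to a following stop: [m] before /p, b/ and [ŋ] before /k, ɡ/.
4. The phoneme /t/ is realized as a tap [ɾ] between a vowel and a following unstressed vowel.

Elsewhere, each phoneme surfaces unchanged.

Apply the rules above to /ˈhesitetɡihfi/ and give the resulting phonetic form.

[ˈheziɾetɡihfi]

Rule 1 applies to /s/ (between /e/ and /i/: between two vowels) → [z].
/t/ (between /i/ and /e/): between a vowel and a following unstressed vowel, so rule 4 applies → [ɾ].
/t/ (between /e/ and /ɡ/) is in the target of rule 4 but the environment (between a vowel and a following unstressed vowel) is not met → [t].
/ɡ/ (between /t/ and /i/) fails the environment for rule 2, so it stays [ɡ].
/f/ (between /h/ and /i/) fails the environment for rule 1, so it stays [f].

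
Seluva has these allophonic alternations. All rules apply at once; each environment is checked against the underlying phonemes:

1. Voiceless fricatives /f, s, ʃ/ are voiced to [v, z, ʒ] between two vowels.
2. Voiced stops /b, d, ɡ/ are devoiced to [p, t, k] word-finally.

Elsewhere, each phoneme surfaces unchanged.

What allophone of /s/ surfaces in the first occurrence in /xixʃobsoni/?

/s/ — between /b/ and /o/; rule 1 does not apply here → [s].

[s]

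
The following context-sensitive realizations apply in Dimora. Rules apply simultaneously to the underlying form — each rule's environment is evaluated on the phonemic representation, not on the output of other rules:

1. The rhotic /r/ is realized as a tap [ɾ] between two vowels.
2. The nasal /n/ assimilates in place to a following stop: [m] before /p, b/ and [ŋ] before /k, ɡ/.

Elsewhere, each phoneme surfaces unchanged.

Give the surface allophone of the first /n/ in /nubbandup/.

/n/ (word-initial) fails the environment for rule 2, so it stays [n].

[n]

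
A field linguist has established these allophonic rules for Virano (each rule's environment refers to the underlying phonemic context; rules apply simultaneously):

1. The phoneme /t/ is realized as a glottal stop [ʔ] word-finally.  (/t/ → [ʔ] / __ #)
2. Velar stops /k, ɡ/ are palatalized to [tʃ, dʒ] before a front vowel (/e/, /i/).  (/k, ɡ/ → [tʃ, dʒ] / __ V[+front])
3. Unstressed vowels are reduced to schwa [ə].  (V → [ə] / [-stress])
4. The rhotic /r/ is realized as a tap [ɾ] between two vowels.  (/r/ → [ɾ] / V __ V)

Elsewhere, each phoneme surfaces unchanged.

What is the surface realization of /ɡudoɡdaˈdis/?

[ɡədəɡdəˈdis]

/ɡ/ (word-initial) fails the environment for rule 2, so it stays [ɡ].
/u/ (between /ɡ/ and /d/): in an unstressed syllable, so rule 3 applies → [ə].
/o/ (between /d/ and /ɡ/): in an unstressed syllable, so rule 3 applies → [ə].
/ɡ/ (between /o/ and /d/): rule 2 targets it, but not before a front vowel → unchanged [ɡ].
Rule 3 applies to /a/ (between /d/ and /d/: in an unstressed syllable) → [ə].
/i/ (between /d/ and /s/): rule 3 targets it, but not in an unstressed syllable → unchanged [i].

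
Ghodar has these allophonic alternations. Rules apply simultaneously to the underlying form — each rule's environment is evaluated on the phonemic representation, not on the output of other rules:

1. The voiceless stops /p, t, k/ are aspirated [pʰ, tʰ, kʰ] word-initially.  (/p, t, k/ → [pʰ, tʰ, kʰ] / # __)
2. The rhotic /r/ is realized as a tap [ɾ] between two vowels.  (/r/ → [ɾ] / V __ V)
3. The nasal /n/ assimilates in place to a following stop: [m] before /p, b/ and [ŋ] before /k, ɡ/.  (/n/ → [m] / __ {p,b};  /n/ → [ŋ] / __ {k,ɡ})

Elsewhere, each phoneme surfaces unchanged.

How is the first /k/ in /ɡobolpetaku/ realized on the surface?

[k]

/k/ (between /a/ and /u/): rule 1 targets it, but not word-initially → unchanged [k].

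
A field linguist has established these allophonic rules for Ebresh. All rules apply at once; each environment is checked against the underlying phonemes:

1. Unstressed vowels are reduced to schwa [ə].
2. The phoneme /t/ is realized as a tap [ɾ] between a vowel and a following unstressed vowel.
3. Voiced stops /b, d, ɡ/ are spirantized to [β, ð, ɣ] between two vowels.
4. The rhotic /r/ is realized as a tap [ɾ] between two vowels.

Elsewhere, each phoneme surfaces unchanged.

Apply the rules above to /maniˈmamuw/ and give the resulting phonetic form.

/a/ meets the environment for rule 1 (in an unstressed syllable) → [ə].
/i/ (between /n/ and /m/) occurs in an unstressed syllable → [ə] by rule 1.
/a/ (between /m/ and /m/) is in the target of rule 1 but the environment (in an unstressed syllable) is not met → [a].
/u/ (between /m/ and /w/): in an unstressed syllable, so rule 1 applies → [ə].

[mənəˈmaməw]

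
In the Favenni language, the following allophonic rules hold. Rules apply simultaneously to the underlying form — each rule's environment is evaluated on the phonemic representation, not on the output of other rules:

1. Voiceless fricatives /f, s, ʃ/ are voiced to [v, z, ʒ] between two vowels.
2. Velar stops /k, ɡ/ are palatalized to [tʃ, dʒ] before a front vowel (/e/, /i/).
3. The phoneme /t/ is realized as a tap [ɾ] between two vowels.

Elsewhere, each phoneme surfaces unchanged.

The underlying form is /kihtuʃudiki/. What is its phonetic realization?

[tʃihtuʒuditʃi]

/k/ (word-initial) occurs before a front vowel → [tʃ] by rule 2.
/t/ — between /h/ and /u/; rule 3 does not apply here → [t].
/ʃ/ — between /u/ and /u/, between two vowels — surfaces as [ʒ] (rule 1).
/k/ — between /i/ and /i/, before a front vowel — surfaces as [tʃ] (rule 2).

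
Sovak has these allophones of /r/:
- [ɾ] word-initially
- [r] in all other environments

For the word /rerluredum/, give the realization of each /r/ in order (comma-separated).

Occurrence 1 (position 1): word-initially → [ɾ].
Occurrence 2 (position 3): no conditioning environment matches → elsewhere allophone [r].
Occurrence 3 (position 6): no conditioning environment matches → elsewhere allophone [r].

[ɾ], [r], [r]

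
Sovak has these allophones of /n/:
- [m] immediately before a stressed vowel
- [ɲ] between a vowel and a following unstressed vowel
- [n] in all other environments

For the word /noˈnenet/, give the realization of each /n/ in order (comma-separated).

[n], [m], [ɲ]

Occurrence 1 (position 1): no conditioning environment matches → elsewhere allophone [n].
Occurrence 2 (position 3): immediately before a stressed vowel → [m].
Occurrence 3 (position 5): between a vowel and a following unstressed vowel → [ɲ].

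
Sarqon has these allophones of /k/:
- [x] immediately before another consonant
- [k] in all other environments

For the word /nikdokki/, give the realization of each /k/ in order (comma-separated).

Occurrence 1 (position 3): immediately before another consonant → [x].
Occurrence 2 (position 6): immediately before another consonant → [x].
Occurrence 3 (position 7): no conditioning environment matches → elsewhere allophone [k].

[x], [x], [k]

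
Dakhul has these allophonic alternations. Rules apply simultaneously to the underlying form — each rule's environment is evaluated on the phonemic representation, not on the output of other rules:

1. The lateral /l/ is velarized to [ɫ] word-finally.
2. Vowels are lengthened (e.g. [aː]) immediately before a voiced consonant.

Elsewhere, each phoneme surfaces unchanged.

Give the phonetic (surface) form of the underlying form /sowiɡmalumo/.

[soːwiːɡmaːluːmo]

/s/ (word-initial): no rule targets it → [s].
/o/ (between /s/ and /w/): before a voiced consonant, so rule 2 applies → [oː].
/w/ (between /o/ and /i/): no rule targets it → [w].
/i/ — between /w/ and /ɡ/, before a voiced consonant — surfaces as [iː] (rule 2).
/ɡ/ (between /i/ and /m/): no rule targets it → [ɡ].
/m/ stays [m].
/a/ — between /m/ and /l/, before a voiced consonant — surfaces as [aː] (rule 2).
/l/ (between /a/ and /u/): rule 1 targets it, but not word-finally → unchanged [l].
/u/ (between /l/ and /m/): before a voiced consonant, so rule 2 applies → [uː].
/m/ (between /u/ and /o/): no rule targets it → [m].
/o/ (word-final): rule 2 targets it, but not before a voiced consonant → unchanged [o].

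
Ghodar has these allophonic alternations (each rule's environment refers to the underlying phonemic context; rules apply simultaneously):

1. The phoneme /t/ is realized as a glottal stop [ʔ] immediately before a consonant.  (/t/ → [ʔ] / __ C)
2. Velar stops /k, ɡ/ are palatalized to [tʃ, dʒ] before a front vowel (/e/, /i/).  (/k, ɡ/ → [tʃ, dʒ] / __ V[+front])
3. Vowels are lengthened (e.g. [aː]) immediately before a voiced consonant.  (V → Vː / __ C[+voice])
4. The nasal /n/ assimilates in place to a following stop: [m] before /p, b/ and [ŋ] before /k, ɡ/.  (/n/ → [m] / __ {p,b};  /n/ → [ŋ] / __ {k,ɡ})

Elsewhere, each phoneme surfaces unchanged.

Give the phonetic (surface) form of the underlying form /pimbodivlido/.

[piːmboːdiːvliːdo]

/p/ stays [p].
/i/ meets the environment for rule 3 (before a voiced consonant) → [iː].
/m/ stays [m].
/b/ stays [b].
/o/ (between /b/ and /d/) occurs before a voiced consonant → [oː] by rule 3.
/d/ (between /o/ and /i/): no rule targets it → [d].
Rule 3 applies to /i/ (between /d/ and /v/: before a voiced consonant) → [iː].
/v/ (between /i/ and /l/) is unaffected → [v].
/l/ stays [l].
/i/ — between /l/ and /d/, before a voiced consonant — surfaces as [iː] (rule 3).
/d/ (between /i/ and /o/) is unaffected → [d].
/o/ (word-final) is in the target of rule 3 but the environment (before a voiced consonant) is not met → [o].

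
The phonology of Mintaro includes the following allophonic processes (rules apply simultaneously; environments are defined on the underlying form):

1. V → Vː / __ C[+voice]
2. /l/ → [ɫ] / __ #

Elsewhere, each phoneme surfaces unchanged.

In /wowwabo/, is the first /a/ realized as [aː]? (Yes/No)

/a/ meets the environment for rule 1 (before a voiced consonant) → [aː].
The actual realization is [aː], which matches [aː].

Yes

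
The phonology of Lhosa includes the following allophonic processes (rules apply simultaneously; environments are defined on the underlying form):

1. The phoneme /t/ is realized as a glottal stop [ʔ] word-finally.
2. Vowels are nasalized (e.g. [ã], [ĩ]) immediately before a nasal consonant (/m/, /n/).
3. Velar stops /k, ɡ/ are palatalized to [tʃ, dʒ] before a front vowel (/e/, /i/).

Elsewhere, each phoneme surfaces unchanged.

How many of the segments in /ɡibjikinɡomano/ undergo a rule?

5

Segments that undergo a rule: /ɡ/ → [dʒ] (rule 3); /k/ → [tʃ] (rule 3); /i/ → [ĩ] (rule 2); /o/ → [õ] (rule 2); /a/ → [ã] (rule 2).
All other segments surface unchanged.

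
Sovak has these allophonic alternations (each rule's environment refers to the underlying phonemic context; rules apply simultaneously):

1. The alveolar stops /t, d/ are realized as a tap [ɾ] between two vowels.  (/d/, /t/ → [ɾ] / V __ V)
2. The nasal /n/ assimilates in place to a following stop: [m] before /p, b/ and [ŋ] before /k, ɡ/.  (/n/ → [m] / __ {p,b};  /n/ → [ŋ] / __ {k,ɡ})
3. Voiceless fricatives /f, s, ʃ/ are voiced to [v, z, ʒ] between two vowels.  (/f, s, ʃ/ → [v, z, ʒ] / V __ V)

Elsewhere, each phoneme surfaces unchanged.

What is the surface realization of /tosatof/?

/t/ — word-initial; rule 1 does not apply here → [t].
/o/ — not in any rule's target class → [o].
/s/ meets the environment for rule 3 (between two vowels) → [z].
/a/ (between /s/ and /t/) is unaffected → [a].
/t/ — between /a/ and /o/, between two vowels — surfaces as [ɾ] (rule 1).
/o/ stays [o].
/f/ (word-final) is in the target of rule 3 but the environment (between two vowels) is not met → [f].

[tozaɾof]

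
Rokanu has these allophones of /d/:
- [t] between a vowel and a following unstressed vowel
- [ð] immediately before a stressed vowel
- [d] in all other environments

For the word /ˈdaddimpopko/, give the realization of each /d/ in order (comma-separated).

[ð], [d], [d]

Occurrence 1 (position 1): immediately before a stressed vowel → [ð].
Occurrence 2 (position 3): no conditioning environment matches → elsewhere allophone [d].
Occurrence 3 (position 4): no conditioning environment matches → elsewhere allophone [d].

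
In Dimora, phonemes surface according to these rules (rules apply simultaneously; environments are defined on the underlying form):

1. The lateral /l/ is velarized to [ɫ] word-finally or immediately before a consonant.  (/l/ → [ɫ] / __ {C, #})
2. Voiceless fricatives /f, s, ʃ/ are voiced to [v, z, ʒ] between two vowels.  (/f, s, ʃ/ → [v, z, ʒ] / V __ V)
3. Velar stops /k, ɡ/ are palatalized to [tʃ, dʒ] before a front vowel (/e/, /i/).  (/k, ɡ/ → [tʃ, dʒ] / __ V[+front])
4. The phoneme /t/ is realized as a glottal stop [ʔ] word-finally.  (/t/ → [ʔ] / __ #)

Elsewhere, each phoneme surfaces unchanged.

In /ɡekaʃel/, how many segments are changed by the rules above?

Segments that undergo a rule: /ɡ/ → [dʒ] (rule 3); /ʃ/ → [ʒ] (rule 2); /l/ → [ɫ] (rule 1).
All other segments surface unchanged.

3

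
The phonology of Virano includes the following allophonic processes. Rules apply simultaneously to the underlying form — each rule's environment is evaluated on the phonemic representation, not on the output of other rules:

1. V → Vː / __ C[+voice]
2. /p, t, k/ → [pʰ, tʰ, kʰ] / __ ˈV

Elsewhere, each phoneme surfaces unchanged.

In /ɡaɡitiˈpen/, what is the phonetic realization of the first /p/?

/p/ (between /i/ and /e/): immediately before a stressed vowel, so rule 2 applies → [pʰ].

[pʰ]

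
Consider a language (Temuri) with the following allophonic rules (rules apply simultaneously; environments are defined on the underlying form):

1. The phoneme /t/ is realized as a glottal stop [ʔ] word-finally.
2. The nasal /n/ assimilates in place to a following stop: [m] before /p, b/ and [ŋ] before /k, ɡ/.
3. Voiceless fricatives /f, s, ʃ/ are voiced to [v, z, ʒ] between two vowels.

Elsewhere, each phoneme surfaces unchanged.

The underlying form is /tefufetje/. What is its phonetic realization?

/t/ (word-initial) is in the target of rule 1 but the environment (word-finally) is not met → [t].
/e/ — not in any rule's target class → [e].
/f/ (between /e/ and /u/): between two vowels, so rule 3 applies → [v].
/u/ (between /f/ and /f/) is unaffected → [u].
/f/ (between /u/ and /e/) occurs between two vowels → [v] by rule 3.
/e/ stays [e].
/t/ (between /e/ and /j/): rule 1 targets it, but not word-finally → unchanged [t].
/j/ stays [j].
/e/ — not in any rule's target class → [e].

[tevuvetje]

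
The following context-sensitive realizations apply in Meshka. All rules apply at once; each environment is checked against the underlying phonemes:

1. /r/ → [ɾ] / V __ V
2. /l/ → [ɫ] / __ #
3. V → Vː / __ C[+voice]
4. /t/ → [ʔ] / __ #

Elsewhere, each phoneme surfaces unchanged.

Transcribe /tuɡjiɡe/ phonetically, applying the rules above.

/t/ — word-initial; rule 4 does not apply here → [t].
/u/ meets the environment for rule 3 (before a voiced consonant) → [uː].
/i/ (between /j/ and /ɡ/) occurs before a voiced consonant → [iː] by rule 3.
/e/ — word-final; rule 3 does not apply here → [e].

[tuːɡjiːɡe]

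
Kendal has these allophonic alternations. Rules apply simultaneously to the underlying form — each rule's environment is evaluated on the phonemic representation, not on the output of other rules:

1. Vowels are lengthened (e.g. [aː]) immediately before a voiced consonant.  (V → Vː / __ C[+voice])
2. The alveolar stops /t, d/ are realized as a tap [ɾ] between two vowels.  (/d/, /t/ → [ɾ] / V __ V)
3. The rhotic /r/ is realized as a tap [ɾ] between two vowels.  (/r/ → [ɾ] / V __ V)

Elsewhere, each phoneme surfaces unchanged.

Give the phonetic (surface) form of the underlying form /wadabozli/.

/w/ — not in any rule's target class → [w].
/a/ — between /w/ and /d/, before a voiced consonant — surfaces as [aː] (rule 1).
/d/ meets the environment for rule 2 (between two vowels) → [ɾ].
/a/ (between /d/ and /b/) occurs before a voiced consonant → [aː] by rule 1.
/b/ (between /a/ and /o/): no rule targets it → [b].
/o/ meets the environment for rule 1 (before a voiced consonant) → [oː].
/z/ stays [z].
/l/ (between /z/ and /i/): no rule targets it → [l].
/i/ (word-final): rule 1 targets it, but not before a voiced consonant → unchanged [i].

[waːɾaːboːzli]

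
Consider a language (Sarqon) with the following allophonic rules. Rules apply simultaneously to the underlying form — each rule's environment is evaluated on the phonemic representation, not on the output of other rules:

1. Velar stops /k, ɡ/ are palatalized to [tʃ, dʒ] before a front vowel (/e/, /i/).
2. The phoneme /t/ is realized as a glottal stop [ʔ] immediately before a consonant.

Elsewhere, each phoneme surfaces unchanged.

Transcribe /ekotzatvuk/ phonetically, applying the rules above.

[ekoʔzaʔvuk]

/e/ — not in any rule's target class → [e].
/k/ (between /e/ and /o/): rule 1 targets it, but not before a front vowel → unchanged [k].
/o/ (between /k/ and /t/): no rule targets it → [o].
Rule 2 applies to /t/ (between /o/ and /z/: immediately before a consonant) → [ʔ].
/z/ stays [z].
/a/ (between /z/ and /t/): no rule targets it → [a].
Rule 2 applies to /t/ (between /a/ and /v/: immediately before a consonant) → [ʔ].
/v/ stays [v].
/u/ (between /v/ and /k/) is unaffected → [u].
/k/ (word-final): rule 1 targets it, but not before a front vowel → unchanged [k].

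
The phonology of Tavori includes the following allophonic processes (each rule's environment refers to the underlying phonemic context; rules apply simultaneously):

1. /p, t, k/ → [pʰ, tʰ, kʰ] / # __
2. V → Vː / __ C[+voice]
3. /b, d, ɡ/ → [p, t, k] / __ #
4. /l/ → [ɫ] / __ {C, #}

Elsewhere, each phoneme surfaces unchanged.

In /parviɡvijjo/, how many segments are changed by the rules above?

4

Segments that undergo a rule: /p/ → [pʰ] (rule 1); /a/ → [aː] (rule 2); /i/ → [iː] (rule 2); /i/ → [iː] (rule 2).
All other segments surface unchanged.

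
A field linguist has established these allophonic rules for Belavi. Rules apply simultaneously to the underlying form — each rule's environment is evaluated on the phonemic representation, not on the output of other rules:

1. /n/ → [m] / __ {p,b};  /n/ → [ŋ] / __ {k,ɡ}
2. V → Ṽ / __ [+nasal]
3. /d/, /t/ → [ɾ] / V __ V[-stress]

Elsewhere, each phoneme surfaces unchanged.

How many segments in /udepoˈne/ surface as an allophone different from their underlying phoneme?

Segments that undergo a rule: /d/ → [ɾ] (rule 3); /o/ → [õ] (rule 2).
All other segments surface unchanged.

2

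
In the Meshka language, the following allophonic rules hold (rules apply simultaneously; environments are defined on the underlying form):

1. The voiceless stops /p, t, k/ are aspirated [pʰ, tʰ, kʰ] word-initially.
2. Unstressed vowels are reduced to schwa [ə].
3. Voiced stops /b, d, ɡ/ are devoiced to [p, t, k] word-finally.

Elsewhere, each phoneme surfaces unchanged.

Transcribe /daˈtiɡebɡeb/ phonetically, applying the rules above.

[dəˈtiɡəbɡəp]

/d/ (word-initial) fails the environment for rule 3, so it stays [d].
/a/ — between /d/ and /t/, in an unstressed syllable — surfaces as [ə] (rule 2).
/t/ (between /a/ and /i/): rule 1 targets it, but not word-initially → unchanged [t].
/i/ (between /t/ and /ɡ/): rule 2 targets it, but not in an unstressed syllable → unchanged [i].
/ɡ/ — between /i/ and /e/; rule 3 does not apply here → [ɡ].
/e/ (between /ɡ/ and /b/): in an unstressed syllable, so rule 2 applies → [ə].
/b/ (between /e/ and /ɡ/): rule 3 targets it, but not word-finally → unchanged [b].
/ɡ/ — between /b/ and /e/; rule 3 does not apply here → [ɡ].
Rule 2 applies to /e/ (between /ɡ/ and /b/: in an unstressed syllable) → [ə].
/b/ (word-final) occurs word-finally → [p] by rule 3.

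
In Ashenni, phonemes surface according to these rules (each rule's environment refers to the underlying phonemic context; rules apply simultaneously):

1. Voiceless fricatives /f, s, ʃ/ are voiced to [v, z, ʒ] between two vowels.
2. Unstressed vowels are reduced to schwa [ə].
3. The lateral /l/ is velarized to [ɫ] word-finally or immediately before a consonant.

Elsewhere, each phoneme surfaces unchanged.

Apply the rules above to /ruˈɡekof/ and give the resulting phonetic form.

[rəˈɡekəf]

/r/ (word-initial): no rule targets it → [r].
/u/ (between /r/ and /ɡ/): in an unstressed syllable, so rule 2 applies → [ə].
/ɡ/ (between /u/ and /e/): no rule targets it → [ɡ].
/e/ (between /ɡ/ and /k/): rule 2 targets it, but not in an unstressed syllable → unchanged [e].
/k/ (between /e/ and /o/): no rule targets it → [k].
/o/ meets the environment for rule 2 (in an unstressed syllable) → [ə].
/f/ — word-final; rule 1 does not apply here → [f].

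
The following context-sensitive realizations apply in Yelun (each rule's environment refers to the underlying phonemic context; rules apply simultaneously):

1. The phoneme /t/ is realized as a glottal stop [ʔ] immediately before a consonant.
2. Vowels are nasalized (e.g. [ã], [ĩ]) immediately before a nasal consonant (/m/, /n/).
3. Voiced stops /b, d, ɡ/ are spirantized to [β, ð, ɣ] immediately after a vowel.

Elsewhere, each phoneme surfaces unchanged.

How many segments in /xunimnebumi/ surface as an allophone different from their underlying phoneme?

4

Segments that undergo a rule: /u/ → [ũ] (rule 2); /i/ → [ĩ] (rule 2); /b/ → [β] (rule 3); /u/ → [ũ] (rule 2).
All other segments surface unchanged.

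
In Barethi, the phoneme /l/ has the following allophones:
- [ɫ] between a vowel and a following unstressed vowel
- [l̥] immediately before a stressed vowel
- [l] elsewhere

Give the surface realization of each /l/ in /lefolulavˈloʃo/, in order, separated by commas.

Occurrence 1 (position 1): no conditioning environment matches → elsewhere allophone [l].
Occurrence 2 (position 5): between a vowel and a following unstressed vowel → [ɫ].
Occurrence 3 (position 7): between a vowel and a following unstressed vowel → [ɫ].
Occurrence 4 (position 10): immediately before a stressed vowel → [l̥].

[l], [ɫ], [ɫ], [l̥]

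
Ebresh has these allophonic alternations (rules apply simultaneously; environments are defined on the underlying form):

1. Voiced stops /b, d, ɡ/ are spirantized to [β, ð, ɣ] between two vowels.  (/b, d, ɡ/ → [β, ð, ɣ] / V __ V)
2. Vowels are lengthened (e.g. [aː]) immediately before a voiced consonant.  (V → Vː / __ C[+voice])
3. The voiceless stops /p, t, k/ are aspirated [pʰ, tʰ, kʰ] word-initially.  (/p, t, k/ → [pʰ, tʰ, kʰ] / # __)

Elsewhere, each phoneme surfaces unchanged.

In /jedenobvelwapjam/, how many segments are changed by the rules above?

6

Segments that undergo a rule: /e/ → [eː] (rule 2); /d/ → [ð] (rule 1); /e/ → [eː] (rule 2); /o/ → [oː] (rule 2); /e/ → [eː] (rule 2); /a/ → [aː] (rule 2).
All other segments surface unchanged.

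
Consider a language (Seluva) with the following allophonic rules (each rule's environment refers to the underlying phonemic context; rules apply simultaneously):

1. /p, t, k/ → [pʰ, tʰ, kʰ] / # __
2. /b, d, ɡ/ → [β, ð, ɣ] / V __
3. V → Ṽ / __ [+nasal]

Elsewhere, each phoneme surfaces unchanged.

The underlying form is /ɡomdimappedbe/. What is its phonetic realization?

/ɡ/ (word-initial) fails the environment for rule 2, so it stays [ɡ].
Rule 3 applies to /o/ (between /ɡ/ and /m/: before a nasal consonant) → [õ].
/m/ (between /o/ and /d/) is unaffected → [m].
/d/ — between /m/ and /i/; rule 2 does not apply here → [d].
/i/ (between /d/ and /m/): before a nasal consonant, so rule 3 applies → [ĩ].
/m/ — not in any rule's target class → [m].
/a/ — between /m/ and /p/; rule 3 does not apply here → [a].
/p/ (between /a/ and /p/): rule 1 targets it, but not word-initially → unchanged [p].
/p/ (between /p/ and /e/) is in the target of rule 1 but the environment (word-initially) is not met → [p].
/e/ (between /p/ and /d/): rule 3 targets it, but not before a nasal consonant → unchanged [e].
/d/ — between /e/ and /b/, immediately after a vowel — surfaces as [ð] (rule 2).
/b/ (between /d/ and /e/) is in the target of rule 2 but the environment (immediately after a vowel) is not met → [b].
/e/ — word-final; rule 3 does not apply here → [e].

[ɡõmdĩmappeðbe]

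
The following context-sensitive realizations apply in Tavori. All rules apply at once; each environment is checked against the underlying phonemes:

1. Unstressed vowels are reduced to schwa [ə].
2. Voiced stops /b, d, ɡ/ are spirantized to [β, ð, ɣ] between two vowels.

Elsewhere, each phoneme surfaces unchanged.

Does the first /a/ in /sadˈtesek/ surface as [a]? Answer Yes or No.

/a/ meets the environment for rule 1 (in an unstressed syllable) → [ə].
The actual realization is [ə], not [a].

No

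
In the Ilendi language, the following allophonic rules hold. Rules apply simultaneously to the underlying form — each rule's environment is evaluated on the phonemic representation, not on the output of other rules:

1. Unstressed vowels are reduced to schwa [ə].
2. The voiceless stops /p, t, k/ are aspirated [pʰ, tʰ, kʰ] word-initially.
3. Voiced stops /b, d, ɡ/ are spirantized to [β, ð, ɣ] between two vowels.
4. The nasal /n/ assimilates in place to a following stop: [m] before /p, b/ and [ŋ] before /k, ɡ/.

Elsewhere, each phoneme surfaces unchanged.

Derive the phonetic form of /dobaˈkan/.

[dəβəˈkan]

/d/ (word-initial) is in the target of rule 3 but the environment (between two vowels) is not met → [d].
/o/ meets the environment for rule 1 (in an unstressed syllable) → [ə].
/b/ (between /o/ and /a/) occurs between two vowels → [β] by rule 3.
/a/ (between /b/ and /k/): in an unstressed syllable, so rule 1 applies → [ə].
/k/ (between /a/ and /a/) is in the target of rule 2 but the environment (word-initially) is not met → [k].
/a/ (between /k/ and /n/): rule 1 targets it, but not in an unstressed syllable → unchanged [a].
/n/ (word-final) fails the environment for rule 4, so it stays [n].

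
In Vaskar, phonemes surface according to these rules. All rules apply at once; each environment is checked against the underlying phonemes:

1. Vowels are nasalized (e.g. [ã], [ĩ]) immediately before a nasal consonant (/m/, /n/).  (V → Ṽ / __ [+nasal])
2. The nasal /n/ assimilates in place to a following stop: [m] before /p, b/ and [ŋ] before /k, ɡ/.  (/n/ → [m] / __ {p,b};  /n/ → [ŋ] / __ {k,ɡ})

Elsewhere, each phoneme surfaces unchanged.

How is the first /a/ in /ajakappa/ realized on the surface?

[a]

/a/ (word-initial) fails the environment for rule 1, so it stays [a].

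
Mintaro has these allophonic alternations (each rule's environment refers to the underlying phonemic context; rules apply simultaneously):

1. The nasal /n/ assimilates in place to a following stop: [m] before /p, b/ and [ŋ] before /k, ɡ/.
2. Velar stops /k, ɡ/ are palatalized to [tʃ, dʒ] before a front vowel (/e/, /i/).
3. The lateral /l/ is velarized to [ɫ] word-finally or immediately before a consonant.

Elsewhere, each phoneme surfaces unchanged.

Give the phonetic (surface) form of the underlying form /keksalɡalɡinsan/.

[tʃeksaɫɡaɫdʒinsan]

/k/ (word-initial): before a front vowel, so rule 2 applies → [tʃ].
/k/ (between /e/ and /s/) fails the environment for rule 2, so it stays [k].
/l/ (between /a/ and /ɡ/) occurs word-finally or immediately before a consonant → [ɫ] by rule 3.
/ɡ/ — between /l/ and /a/; rule 2 does not apply here → [ɡ].
/l/ (between /a/ and /ɡ/) occurs word-finally or immediately before a consonant → [ɫ] by rule 3.
Rule 2 applies to /ɡ/ (between /l/ and /i/: before a front vowel) → [dʒ].
/n/ — between /i/ and /s/; rule 1 does not apply here → [n].
/n/ (word-final): rule 1 targets it, but not before a labial or velar stop → unchanged [n].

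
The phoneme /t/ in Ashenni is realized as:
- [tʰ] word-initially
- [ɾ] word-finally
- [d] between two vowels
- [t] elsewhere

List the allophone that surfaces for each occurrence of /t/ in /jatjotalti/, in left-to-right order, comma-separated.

Occurrence 1 (position 3): no conditioning environment matches → elsewhere allophone [t].
Occurrence 2 (position 6): between two vowels → [d].
Occurrence 3 (position 9): no conditioning environment matches → elsewhere allophone [t].

[t], [d], [t]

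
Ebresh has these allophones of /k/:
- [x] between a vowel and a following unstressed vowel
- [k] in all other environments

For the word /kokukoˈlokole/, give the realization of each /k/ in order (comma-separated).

[k], [x], [x], [x]

Occurrence 1 (position 1): no conditioning environment matches → elsewhere allophone [k].
Occurrence 2 (position 3): between a vowel and a following unstressed vowel → [x].
Occurrence 3 (position 5): between a vowel and a following unstressed vowel → [x].
Occurrence 4 (position 9): between a vowel and a following unstressed vowel → [x].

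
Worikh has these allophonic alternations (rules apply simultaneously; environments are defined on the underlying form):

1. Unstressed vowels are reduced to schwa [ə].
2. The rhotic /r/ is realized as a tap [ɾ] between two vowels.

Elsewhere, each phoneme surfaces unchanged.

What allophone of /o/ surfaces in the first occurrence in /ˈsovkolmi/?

[o]

/o/ — between /s/ and /v/; rule 1 does not apply here → [o].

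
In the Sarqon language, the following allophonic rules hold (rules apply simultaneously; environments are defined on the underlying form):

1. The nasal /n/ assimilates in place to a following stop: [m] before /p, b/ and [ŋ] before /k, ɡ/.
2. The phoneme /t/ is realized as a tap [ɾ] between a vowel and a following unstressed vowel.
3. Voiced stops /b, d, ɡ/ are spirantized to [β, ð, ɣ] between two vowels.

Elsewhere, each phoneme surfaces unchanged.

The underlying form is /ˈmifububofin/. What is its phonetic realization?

/m/ (word-initial) is unaffected → [m].
/i/ stays [i].
/f/ (between /i/ and /u/): no rule targets it → [f].
/u/ (between /f/ and /b/) is unaffected → [u].
/b/ — between /u/ and /u/, between two vowels — surfaces as [β] (rule 3).
/u/ stays [u].
/b/ (between /u/ and /o/) occurs between two vowels → [β] by rule 3.
/o/ (between /b/ and /f/) is unaffected → [o].
/f/ (between /o/ and /i/) is unaffected → [f].
/i/ — not in any rule's target class → [i].
/n/ — word-final; rule 1 does not apply here → [n].

[ˈmifuβuβofin]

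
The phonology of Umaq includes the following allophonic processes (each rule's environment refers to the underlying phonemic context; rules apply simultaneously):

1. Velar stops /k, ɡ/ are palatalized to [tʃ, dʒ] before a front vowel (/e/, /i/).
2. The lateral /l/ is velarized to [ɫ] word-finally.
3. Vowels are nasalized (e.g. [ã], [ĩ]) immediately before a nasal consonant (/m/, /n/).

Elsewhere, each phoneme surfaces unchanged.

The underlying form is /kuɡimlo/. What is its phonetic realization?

/k/ (word-initial): rule 1 targets it, but not before a front vowel → unchanged [k].
/u/ — between /k/ and /ɡ/; rule 3 does not apply here → [u].
Rule 1 applies to /ɡ/ (between /u/ and /i/: before a front vowel) → [dʒ].
Rule 3 applies to /i/ (between /ɡ/ and /m/: before a nasal consonant) → [ĩ].
/m/ stays [m].
/l/ (between /m/ and /o/) is in the target of rule 2 but the environment (word-finally) is not met → [l].
/o/ (word-final) is in the target of rule 3 but the environment (before a nasal consonant) is not met → [o].

[kudʒĩmlo]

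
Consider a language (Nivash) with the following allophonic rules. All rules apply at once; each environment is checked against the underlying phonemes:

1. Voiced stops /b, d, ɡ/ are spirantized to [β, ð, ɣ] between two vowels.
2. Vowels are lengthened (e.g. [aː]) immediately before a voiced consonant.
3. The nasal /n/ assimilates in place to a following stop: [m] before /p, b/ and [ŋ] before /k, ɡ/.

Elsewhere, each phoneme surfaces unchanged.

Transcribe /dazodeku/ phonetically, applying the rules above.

/d/ (word-initial) fails the environment for rule 1, so it stays [d].
/a/ — between /d/ and /z/, before a voiced consonant — surfaces as [aː] (rule 2).
/o/ (between /z/ and /d/): before a voiced consonant, so rule 2 applies → [oː].
/d/ meets the environment for rule 1 (between two vowels) → [ð].
/e/ (between /d/ and /k/): rule 2 targets it, but not before a voiced consonant → unchanged [e].
/u/ — word-final; rule 2 does not apply here → [u].

[daːzoːðeku]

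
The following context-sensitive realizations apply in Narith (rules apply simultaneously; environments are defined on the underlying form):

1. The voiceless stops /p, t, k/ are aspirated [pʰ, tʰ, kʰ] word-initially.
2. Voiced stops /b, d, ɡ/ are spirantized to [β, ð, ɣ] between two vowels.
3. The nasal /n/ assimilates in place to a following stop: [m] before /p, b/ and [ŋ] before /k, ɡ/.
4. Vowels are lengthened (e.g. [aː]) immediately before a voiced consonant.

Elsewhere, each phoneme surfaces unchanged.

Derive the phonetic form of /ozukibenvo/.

[oːzukiːβeːnvo]

/o/ meets the environment for rule 4 (before a voiced consonant) → [oː].
/z/ (between /o/ and /u/): no rule targets it → [z].
/u/ (between /z/ and /k/): rule 4 targets it, but not before a voiced consonant → unchanged [u].
/k/ — between /u/ and /i/; rule 1 does not apply here → [k].
/i/ meets the environment for rule 4 (before a voiced consonant) → [iː].
/b/ (between /i/ and /e/): between two vowels, so rule 2 applies → [β].
/e/ (between /b/ and /n/) occurs before a voiced consonant → [eː] by rule 4.
/n/ (between /e/ and /v/) is in the target of rule 3 but the environment (before a labial or velar stop) is not met → [n].
/v/ (between /n/ and /o/) is unaffected → [v].
/o/ — word-final; rule 4 does not apply here → [o].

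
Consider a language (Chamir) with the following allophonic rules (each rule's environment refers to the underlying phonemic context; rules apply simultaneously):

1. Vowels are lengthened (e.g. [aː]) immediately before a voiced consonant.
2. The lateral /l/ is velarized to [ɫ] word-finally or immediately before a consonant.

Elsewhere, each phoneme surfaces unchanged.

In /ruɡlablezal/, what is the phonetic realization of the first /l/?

/l/ (between /ɡ/ and /a/) is in the target of rule 2 but the environment (word-finally or immediately before a consonant) is not met → [l].

[l]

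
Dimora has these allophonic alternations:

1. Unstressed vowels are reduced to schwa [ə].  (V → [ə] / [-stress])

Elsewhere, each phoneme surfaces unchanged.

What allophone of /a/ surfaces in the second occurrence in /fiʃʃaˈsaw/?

[a]

/a/ (between /s/ and /w/): rule 1 targets it, but not in an unstressed syllable → unchanged [a].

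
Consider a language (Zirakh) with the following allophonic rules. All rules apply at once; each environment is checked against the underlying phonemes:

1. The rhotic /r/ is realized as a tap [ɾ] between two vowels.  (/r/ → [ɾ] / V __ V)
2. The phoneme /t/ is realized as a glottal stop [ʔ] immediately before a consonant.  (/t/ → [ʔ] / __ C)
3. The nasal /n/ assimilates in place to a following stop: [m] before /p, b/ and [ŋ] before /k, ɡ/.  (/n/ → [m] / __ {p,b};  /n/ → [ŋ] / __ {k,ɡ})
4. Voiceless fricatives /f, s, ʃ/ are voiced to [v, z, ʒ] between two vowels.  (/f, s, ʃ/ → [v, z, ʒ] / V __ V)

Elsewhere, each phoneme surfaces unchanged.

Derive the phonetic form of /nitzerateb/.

/n/ (word-initial) is in the target of rule 3 but the environment (before a labial or velar stop) is not met → [n].
/i/ (between /n/ and /t/) is unaffected → [i].
/t/ meets the environment for rule 2 (immediately before a consonant) → [ʔ].
/z/ (between /t/ and /e/) is unaffected → [z].
/e/ (between /z/ and /r/): no rule targets it → [e].
/r/ meets the environment for rule 1 (between two vowels) → [ɾ].
/a/ stays [a].
/t/ (between /a/ and /e/): rule 2 targets it, but not immediately before a consonant → unchanged [t].
/e/ (between /t/ and /b/): no rule targets it → [e].
/b/ (word-final) is unaffected → [b].

[niʔzeɾateb]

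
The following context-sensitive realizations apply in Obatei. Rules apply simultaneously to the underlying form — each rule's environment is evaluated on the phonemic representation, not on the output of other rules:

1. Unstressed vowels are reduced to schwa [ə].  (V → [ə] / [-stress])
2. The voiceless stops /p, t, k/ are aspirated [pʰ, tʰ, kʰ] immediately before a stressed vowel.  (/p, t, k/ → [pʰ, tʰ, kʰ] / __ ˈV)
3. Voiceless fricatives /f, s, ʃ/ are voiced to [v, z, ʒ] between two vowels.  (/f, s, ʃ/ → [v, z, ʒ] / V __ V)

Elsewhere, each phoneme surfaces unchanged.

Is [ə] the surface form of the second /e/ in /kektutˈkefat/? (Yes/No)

/e/ (between /k/ and /f/) fails the environment for rule 1, so it stays [e].
The actual realization is [e], not [ə].

No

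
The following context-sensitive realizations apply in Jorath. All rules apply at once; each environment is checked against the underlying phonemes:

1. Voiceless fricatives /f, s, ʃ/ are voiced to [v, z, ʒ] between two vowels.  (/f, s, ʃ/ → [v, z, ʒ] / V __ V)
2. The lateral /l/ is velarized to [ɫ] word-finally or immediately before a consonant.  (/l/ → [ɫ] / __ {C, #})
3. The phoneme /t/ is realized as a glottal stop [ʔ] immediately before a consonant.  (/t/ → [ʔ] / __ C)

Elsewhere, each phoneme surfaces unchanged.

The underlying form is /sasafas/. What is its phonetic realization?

/s/ — word-initial; rule 1 does not apply here → [s].
/a/ (between /s/ and /s/) is unaffected → [a].
/s/ (between /a/ and /a/): between two vowels, so rule 1 applies → [z].
/a/ — not in any rule's target class → [a].
/f/ — between /a/ and /a/, between two vowels — surfaces as [v] (rule 1).
/a/ — not in any rule's target class → [a].
/s/ (word-final) is in the target of rule 1 but the environment (between two vowels) is not met → [s].

[sazavas]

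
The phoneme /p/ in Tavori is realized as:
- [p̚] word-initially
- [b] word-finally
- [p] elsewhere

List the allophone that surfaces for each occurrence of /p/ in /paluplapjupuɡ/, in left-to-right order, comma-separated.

[p̚], [p], [p], [p]

Occurrence 1 (position 1): word-initially → [p̚].
Occurrence 2 (position 5): no conditioning environment matches → elsewhere allophone [p].
Occurrence 3 (position 8): no conditioning environment matches → elsewhere allophone [p].
Occurrence 4 (position 11): no conditioning environment matches → elsewhere allophone [p].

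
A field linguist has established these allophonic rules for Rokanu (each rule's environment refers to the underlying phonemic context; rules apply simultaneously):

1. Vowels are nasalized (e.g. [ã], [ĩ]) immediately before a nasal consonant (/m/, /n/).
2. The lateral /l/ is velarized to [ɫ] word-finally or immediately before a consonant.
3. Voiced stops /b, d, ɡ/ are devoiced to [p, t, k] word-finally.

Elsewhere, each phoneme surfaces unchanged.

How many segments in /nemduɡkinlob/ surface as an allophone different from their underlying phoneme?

Segments that undergo a rule: /e/ → [ẽ] (rule 1); /i/ → [ĩ] (rule 1); /b/ → [p] (rule 3).
All other segments surface unchanged.

3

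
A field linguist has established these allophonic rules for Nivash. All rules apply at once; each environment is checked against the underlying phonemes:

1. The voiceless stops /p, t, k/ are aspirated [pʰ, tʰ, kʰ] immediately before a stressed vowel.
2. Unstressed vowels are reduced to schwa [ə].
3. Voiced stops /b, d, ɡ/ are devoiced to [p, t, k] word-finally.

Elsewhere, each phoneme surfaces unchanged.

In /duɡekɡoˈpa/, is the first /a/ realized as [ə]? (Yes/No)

No

/a/ (word-final) is in the target of rule 2 but the environment (in an unstressed syllable) is not met → [a].
The actual realization is [a], not [ə].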